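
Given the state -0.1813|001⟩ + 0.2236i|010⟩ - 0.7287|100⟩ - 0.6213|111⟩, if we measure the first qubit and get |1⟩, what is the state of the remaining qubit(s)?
-0.761|00⟩ - 0.6488|11⟩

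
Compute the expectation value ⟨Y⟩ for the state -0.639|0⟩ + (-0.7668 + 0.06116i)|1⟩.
-0.07816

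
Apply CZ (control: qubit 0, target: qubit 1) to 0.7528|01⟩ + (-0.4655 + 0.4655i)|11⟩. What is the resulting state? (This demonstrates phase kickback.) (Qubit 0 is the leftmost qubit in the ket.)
0.7528|01⟩ + (0.4655 - 0.4655i)|11⟩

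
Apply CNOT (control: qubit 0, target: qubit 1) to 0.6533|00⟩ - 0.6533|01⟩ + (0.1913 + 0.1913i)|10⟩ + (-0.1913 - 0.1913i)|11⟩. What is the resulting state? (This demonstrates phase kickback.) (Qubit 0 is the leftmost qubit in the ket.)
0.6533|00⟩ - 0.6533|01⟩ + (-0.1913 - 0.1913i)|10⟩ + (0.1913 + 0.1913i)|11⟩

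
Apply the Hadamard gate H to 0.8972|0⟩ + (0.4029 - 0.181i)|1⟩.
(0.9193 - 0.128i)|0⟩ + (0.3495 + 0.128i)|1⟩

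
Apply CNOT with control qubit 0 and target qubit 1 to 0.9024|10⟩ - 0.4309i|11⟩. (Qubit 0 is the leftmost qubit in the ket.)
-0.4309i|10⟩ + 0.9024|11⟩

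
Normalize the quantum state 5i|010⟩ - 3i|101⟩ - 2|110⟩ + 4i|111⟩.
0.6804i|010⟩ - (1/√6)i|101⟩ - 0.2722|110⟩ + 0.5443i|111⟩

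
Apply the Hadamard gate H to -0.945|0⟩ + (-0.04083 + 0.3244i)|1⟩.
(-0.6971 + 0.2294i)|0⟩ + (-0.6393 - 0.2294i)|1⟩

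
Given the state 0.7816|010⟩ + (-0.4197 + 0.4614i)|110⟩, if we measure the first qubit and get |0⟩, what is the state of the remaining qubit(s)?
|10⟩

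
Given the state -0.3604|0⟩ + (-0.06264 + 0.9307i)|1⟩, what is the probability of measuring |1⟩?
0.8701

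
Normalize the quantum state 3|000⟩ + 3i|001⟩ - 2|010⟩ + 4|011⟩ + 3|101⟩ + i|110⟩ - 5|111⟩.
0.3511|000⟩ + 0.3511i|001⟩ - 0.2341|010⟩ + 0.4682|011⟩ + 0.3511|101⟩ + 0.117i|110⟩ - 0.5852|111⟩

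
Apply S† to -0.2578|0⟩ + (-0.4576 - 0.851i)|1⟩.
-0.2578|0⟩ + (-0.851 + 0.4576i)|1⟩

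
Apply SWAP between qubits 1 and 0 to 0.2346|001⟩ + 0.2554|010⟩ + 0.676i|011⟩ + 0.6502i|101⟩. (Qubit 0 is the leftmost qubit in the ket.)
0.2346|001⟩ + 0.6502i|011⟩ + 0.2554|100⟩ + 0.676i|101⟩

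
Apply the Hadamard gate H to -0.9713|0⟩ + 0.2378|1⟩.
-0.5187|0⟩ - 0.855|1⟩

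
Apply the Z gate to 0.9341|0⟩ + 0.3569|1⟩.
0.9341|0⟩ - 0.3569|1⟩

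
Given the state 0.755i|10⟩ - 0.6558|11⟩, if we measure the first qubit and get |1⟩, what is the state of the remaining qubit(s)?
0.755i|0⟩ - 0.6558|1⟩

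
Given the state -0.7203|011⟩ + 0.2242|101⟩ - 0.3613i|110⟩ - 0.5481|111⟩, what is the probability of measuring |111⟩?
0.3004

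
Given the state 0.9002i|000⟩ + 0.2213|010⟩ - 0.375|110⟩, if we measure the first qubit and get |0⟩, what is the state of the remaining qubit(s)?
0.9711i|00⟩ + 0.2387|10⟩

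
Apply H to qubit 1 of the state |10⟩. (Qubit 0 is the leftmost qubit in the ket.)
1/√2|10⟩ + 1/√2|11⟩

H on qubit 1 mixes each pair of kets that differ only in qubit 1: amplitudes (a, b) of (|…0…⟩, |…1…⟩) become ((a + b)/√2, (a − b)/√2). Kets absent from the input have amplitude 0.
(|10⟩, |11⟩): (a, b) = (1, 0) → (1/√2, 1/√2)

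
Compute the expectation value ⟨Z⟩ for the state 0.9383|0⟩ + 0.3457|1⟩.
0.7609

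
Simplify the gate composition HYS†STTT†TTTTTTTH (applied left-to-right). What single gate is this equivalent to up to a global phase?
Y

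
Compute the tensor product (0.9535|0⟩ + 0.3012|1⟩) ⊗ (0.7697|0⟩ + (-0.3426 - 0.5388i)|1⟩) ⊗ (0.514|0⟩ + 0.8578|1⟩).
0.3772|000⟩ + 0.6295|001⟩ + (-0.1679 - 0.2641i)|010⟩ + (-0.2802 - 0.4407i)|011⟩ + 0.1192|100⟩ + 0.1989|101⟩ + (-0.05304 - 0.08342i)|110⟩ + (-0.08852 - 0.1392i)|111⟩

amp(|b₁b₂…⟩) = product of the factor amplitudes for bits b₁, b₂, …; only kets whose every factor amplitude is nonzero survive.
|000⟩: (0.9535)(0.7697)(0.514) = 0.3772
|001⟩: (0.9535)(0.7697)(0.8578) = 0.6295
|010⟩: (0.9535)(-0.3426 - 0.5388i)(0.514) = (-0.1679 - 0.2641i)
|011⟩: (0.9535)(-0.3426 - 0.5388i)(0.8578) = (-0.2802 - 0.4407i)
|100⟩: (0.3012)(0.7697)(0.514) = 0.1192
|101⟩: (0.3012)(0.7697)(0.8578) = 0.1989
|110⟩: (0.3012)(-0.3426 - 0.5388i)(0.514) = (-0.05304 - 0.08342i)
|111⟩: (0.3012)(-0.3426 - 0.5388i)(0.8578) = (-0.08852 - 0.1392i)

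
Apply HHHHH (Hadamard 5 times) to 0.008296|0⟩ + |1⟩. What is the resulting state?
0.713|0⟩ - 0.7012|1⟩

H² = I, so H^5 = H: a single Hadamard. With (a, b) = (0.008296, 1), H gives ((a + b)/√2, (a − b)/√2) = (0.713, -0.7012).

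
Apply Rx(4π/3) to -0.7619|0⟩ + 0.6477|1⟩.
(0.381 - 0.5609i)|0⟩ + (-0.3239 + 0.6598i)|1⟩

Rx(4π/3) = [[cos(θ/2), −i·sin(θ/2)], [−i·sin(θ/2), cos(θ/2)]]; θ = 4π/3, cos(θ/2) ≈ -0.5, sin(θ/2) ≈ 0.866025.
With a = amp(|0⟩) = -0.7619 and b = amp(|1⟩) = 0.6477:
new amp(|0⟩) = (-0.5)·a + (-0.866025i)·b = (0.381 - 0.5609i)
new amp(|1⟩) = (-0.866025i)·a + (-0.5)·b = (-0.3239 + 0.6598i)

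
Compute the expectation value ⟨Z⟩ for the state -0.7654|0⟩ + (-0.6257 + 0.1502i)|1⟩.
0.1718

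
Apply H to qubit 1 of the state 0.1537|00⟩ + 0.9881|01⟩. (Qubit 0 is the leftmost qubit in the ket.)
0.8074|00⟩ - 0.59|01⟩

H on qubit 1 mixes each pair of kets that differ only in qubit 1: amplitudes (a, b) of (|…0…⟩, |…1…⟩) become ((a + b)/√2, (a − b)/√2). Kets absent from the input have amplitude 0.
(|00⟩, |01⟩): (a, b) = (0.1537, 0.9881) → (0.8074, -0.59)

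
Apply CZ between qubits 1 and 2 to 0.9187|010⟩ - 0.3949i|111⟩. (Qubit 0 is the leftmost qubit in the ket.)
0.9187|010⟩ + 0.3949i|111⟩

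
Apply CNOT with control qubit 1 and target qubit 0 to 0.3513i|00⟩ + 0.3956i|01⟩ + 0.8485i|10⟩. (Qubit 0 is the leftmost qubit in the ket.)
0.3513i|00⟩ + 0.8485i|10⟩ + 0.3956i|11⟩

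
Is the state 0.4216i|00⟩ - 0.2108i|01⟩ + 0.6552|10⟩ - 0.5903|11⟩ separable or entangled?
Entangled

Writing the state as a|00⟩ + b|01⟩ + c|10⟩ + d|11⟩, it is a product state iff ad − bc = 0.
Here (a, b, c, d) = (0.4216i, -0.2108i, 0.6552, -0.5903): ad − bc = (0.4216i)(-0.5903) − (-0.2108i)(0.6552) = -0.1108i ≠ 0, so the state is entangled.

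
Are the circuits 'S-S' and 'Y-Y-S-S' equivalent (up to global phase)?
Yes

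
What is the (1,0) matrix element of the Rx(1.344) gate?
-0.6226i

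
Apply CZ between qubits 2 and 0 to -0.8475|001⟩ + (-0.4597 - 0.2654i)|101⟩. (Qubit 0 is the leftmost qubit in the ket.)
-0.8475|001⟩ + (0.4597 + 0.2654i)|101⟩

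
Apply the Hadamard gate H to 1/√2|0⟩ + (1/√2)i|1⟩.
(1/2 + (1/2)i)|0⟩ + (1/2 - (1/2)i)|1⟩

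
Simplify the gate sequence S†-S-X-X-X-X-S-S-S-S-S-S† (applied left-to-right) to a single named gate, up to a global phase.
I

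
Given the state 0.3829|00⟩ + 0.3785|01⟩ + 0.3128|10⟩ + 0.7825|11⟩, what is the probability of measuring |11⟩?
0.6123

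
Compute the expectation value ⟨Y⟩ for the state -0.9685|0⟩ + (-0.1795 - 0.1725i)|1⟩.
0.3341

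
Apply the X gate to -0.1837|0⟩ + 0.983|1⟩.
0.983|0⟩ - 0.1837|1⟩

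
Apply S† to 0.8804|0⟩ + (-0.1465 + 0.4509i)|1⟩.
0.8804|0⟩ + (0.4509 + 0.1465i)|1⟩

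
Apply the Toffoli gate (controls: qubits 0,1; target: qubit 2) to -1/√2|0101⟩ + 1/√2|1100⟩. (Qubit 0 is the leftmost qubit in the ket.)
-1/√2|0101⟩ + 1/√2|1110⟩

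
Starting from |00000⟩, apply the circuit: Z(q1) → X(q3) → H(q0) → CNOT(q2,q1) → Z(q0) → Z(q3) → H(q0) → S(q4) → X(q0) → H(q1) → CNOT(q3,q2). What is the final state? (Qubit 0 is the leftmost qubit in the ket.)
-1/√2|00110⟩ - 1/√2|01110⟩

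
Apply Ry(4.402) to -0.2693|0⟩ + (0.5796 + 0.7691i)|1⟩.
(-0.3096 - 0.6214i)|0⟩ + (-0.5591 - 0.4532i)|1⟩

Ry(4.402) = [[cos(θ/2), −sin(θ/2)], [sin(θ/2), cos(θ/2)]]; θ = 4.402, cos(θ/2) ≈ -0.589309, sin(θ/2) ≈ 0.807907.
With a = amp(|0⟩) = -0.2693 and b = amp(|1⟩) = (0.5796 + 0.7691i):
new amp(|0⟩) = (-0.589309)·a + (-0.807907)·b = (-0.3096 - 0.6214i)
new amp(|1⟩) = (0.807907)·a + (-0.589309)·b = (-0.5591 - 0.4532i)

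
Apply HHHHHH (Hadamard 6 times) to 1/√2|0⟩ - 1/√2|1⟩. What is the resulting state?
1/√2|0⟩ - 1/√2|1⟩

H² = I, so an even number of Hadamards cancels: H^6 = I and the state is unchanged.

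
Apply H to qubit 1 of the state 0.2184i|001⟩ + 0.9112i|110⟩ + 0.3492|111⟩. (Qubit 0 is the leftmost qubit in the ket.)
0.1544i|001⟩ + 0.1544i|011⟩ + 0.6443i|100⟩ + 0.2469|101⟩ - 0.6443i|110⟩ - 0.2469|111⟩

H on qubit 1 mixes each pair of kets that differ only in qubit 1: amplitudes (a, b) of (|…0…⟩, |…1…⟩) become ((a + b)/√2, (a − b)/√2). Kets absent from the input have amplitude 0.
(|001⟩, |011⟩): (a, b) = (0.2184i, 0) → (0.1544i, 0.1544i)
(|100⟩, |110⟩): (a, b) = (0, 0.9112i) → (0.6443i, -0.6443i)
(|101⟩, |111⟩): (a, b) = (0, 0.3492) → (0.2469, -0.2469)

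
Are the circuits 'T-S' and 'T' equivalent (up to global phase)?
No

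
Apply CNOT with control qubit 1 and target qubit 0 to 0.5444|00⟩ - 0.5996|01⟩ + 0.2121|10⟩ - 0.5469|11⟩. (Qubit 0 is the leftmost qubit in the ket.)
0.5444|00⟩ - 0.5469|01⟩ + 0.2121|10⟩ - 0.5996|11⟩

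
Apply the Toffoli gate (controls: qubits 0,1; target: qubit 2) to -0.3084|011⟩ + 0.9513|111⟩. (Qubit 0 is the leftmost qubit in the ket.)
-0.3084|011⟩ + 0.9513|110⟩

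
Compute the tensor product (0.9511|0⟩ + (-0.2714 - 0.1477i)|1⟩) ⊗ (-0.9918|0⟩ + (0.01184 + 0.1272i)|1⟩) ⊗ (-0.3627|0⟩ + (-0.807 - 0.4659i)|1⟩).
0.3421|000⟩ + (0.7612 + 0.4395i)|001⟩ + (-0.004084 - 0.04388i)|010⟩ + (0.04728 - 0.1029i)|011⟩ + (-0.09763 - 0.05313i)|100⟩ + (-0.149 - 0.2436i)|101⟩ + (-0.005649 + 0.01316i)|110⟩ + (-0.02947 + 0.02201i)|111⟩

amp(|b₁b₂…⟩) = product of the factor amplitudes for bits b₁, b₂, …; only kets whose every factor amplitude is nonzero survive.
|000⟩: (0.9511)(-0.9918)(-0.3627) = 0.3421
|001⟩: (0.9511)(-0.9918)(-0.807 - 0.4659i) = (0.7612 + 0.4395i)
|010⟩: (0.9511)(0.01184 + 0.1272i)(-0.3627) = (-0.004084 - 0.04388i)
|011⟩: (0.9511)(0.01184 + 0.1272i)(-0.807 - 0.4659i) = (0.04728 - 0.1029i)
|100⟩: (-0.2714 - 0.1477i)(-0.9918)(-0.3627) = (-0.09763 - 0.05313i)
|101⟩: (-0.2714 - 0.1477i)(-0.9918)(-0.807 - 0.4659i) = (-0.149 - 0.2436i)
|110⟩: (-0.2714 - 0.1477i)(0.01184 + 0.1272i)(-0.3627) = (-0.005649 + 0.01316i)
|111⟩: (-0.2714 - 0.1477i)(0.01184 + 0.1272i)(-0.807 - 0.4659i) = (-0.02947 + 0.02201i)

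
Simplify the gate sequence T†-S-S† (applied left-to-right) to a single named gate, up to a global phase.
T†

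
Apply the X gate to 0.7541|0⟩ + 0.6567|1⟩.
0.6567|0⟩ + 0.7541|1⟩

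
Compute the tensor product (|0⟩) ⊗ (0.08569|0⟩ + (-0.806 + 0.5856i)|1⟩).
0.08569|00⟩ + (-0.806 + 0.5856i)|01⟩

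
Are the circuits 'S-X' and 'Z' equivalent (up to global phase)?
No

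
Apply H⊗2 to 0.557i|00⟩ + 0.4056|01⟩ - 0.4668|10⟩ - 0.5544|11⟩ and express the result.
(-0.3078 + 0.2785i)|00⟩ + (-0.159 + 0.2785i)|01⟩ + (0.7134 + 0.2785i)|10⟩ + (-0.2466 + 0.2785i)|11⟩

H⊗2 gives amp(|y⟩) = (1/2) Σ_x (−1)^(x·y) amp(|x⟩), where x·y is the number of positions in which both x and y have a 1.
|00⟩: (0.557i + 0.4056 - 0.4668 - 0.5544)/2 = (-0.3078 + 0.2785i)
|01⟩: (0.557i - 0.4056 - 0.4668 + 0.5544)/2 = (-0.159 + 0.2785i)
|10⟩: (0.557i + 0.4056 + 0.4668 + 0.5544)/2 = (0.7134 + 0.2785i)
|11⟩: (0.557i - 0.4056 + 0.4668 - 0.5544)/2 = (-0.2466 + 0.2785i)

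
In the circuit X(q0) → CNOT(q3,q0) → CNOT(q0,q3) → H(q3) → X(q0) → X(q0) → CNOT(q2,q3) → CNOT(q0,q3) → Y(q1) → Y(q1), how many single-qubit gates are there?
6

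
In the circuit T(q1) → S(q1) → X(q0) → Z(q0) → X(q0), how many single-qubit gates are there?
5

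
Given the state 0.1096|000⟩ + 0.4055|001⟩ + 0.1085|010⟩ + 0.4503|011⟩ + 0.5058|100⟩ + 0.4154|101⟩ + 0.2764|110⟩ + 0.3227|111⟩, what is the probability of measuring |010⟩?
0.01177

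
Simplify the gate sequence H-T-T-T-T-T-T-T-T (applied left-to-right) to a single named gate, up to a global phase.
H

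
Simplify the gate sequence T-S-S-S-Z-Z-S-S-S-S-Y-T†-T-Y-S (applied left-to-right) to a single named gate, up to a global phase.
T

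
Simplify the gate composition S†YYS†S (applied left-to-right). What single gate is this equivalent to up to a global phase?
S†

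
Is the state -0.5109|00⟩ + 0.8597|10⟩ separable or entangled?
Separable

Writing the state as a|00⟩ + b|01⟩ + c|10⟩ + d|11⟩, it is a product state iff ad − bc = 0.
Here (a, b, c, d) = (-0.5109, 0, 0.8597, 0): ad − bc = (-0.5109)(0) − (0)(0.8597) = 0, so the state is separable.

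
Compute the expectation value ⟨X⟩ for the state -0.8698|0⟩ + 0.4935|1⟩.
-0.8585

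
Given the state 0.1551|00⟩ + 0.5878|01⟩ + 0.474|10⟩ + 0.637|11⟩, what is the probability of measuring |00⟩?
0.02406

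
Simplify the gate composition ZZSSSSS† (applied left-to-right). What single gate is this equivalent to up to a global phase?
S†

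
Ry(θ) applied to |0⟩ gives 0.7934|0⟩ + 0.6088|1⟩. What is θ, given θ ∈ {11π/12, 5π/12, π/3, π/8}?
5π/12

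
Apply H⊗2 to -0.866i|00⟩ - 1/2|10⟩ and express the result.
(-0.25 - 0.433i)|00⟩ + (-0.25 - 0.433i)|01⟩ + (0.25 - 0.433i)|10⟩ + (0.25 - 0.433i)|11⟩

H⊗2 gives amp(|y⟩) = (1/2) Σ_x (−1)^(x·y) amp(|x⟩), where x·y is the number of positions in which both x and y have a 1.
|00⟩: (-0.866i - 1/2)/2 = (-0.25 - 0.433i)
|01⟩: (-0.866i - 1/2)/2 = (-0.25 - 0.433i)
|10⟩: (-0.866i + 1/2)/2 = (0.25 - 0.433i)
|11⟩: (-0.866i + 1/2)/2 = (0.25 - 0.433i)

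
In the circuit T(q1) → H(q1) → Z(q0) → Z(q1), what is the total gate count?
4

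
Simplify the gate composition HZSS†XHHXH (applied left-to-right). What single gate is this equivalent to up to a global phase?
X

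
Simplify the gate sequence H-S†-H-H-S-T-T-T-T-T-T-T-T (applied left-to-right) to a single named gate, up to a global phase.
H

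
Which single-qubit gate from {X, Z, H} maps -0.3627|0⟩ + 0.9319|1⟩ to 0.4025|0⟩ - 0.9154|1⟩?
H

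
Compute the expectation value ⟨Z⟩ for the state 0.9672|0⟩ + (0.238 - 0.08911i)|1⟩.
0.8709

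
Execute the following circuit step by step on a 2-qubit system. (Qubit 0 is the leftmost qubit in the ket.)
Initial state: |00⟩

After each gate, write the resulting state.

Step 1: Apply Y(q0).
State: i|10⟩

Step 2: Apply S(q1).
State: i|10⟩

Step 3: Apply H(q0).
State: (1/√2)i|00⟩ - (1/√2)i|10⟩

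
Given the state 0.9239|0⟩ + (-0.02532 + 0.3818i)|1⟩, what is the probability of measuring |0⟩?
0.8536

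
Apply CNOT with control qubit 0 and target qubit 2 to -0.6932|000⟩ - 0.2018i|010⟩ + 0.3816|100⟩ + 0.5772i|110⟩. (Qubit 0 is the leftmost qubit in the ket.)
-0.6932|000⟩ - 0.2018i|010⟩ + 0.3816|101⟩ + 0.5772i|111⟩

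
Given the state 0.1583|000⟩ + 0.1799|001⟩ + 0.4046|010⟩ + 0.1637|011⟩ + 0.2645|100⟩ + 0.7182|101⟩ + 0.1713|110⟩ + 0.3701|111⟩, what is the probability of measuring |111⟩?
0.137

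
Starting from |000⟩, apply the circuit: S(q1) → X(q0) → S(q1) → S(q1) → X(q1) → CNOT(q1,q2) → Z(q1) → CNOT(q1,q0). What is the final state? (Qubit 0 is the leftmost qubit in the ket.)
-|011⟩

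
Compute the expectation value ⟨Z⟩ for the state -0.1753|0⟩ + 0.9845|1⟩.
-0.9385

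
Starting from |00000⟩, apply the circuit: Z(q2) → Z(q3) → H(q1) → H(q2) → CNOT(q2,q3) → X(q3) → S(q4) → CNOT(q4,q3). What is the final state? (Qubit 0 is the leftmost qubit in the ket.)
1/2|00010⟩ + 1/2|00100⟩ + 1/2|01010⟩ + 1/2|01100⟩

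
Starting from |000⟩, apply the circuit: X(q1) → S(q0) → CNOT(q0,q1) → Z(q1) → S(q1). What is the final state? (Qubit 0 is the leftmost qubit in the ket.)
-i|010⟩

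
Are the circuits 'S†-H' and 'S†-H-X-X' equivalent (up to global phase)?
Yes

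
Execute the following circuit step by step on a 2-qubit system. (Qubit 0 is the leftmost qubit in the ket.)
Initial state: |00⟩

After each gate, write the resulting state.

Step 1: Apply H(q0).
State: 1/√2|00⟩ + 1/√2|10⟩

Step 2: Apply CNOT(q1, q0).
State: 1/√2|00⟩ + 1/√2|10⟩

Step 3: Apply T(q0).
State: 1/√2|00⟩ + (1/2 + (1/2)i)|10⟩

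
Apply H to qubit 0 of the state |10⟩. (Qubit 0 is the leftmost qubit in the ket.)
1/√2|00⟩ - 1/√2|10⟩

H on qubit 0 mixes each pair of kets that differ only in qubit 0: amplitudes (a, b) of (|…0…⟩, |…1…⟩) become ((a + b)/√2, (a − b)/√2). Kets absent from the input have amplitude 0.
(|00⟩, |10⟩): (a, b) = (0, 1) → (1/√2, -1/√2)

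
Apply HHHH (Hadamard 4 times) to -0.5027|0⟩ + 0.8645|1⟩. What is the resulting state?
-0.5027|0⟩ + 0.8645|1⟩

H² = I, so an even number of Hadamards cancels: H^4 = I and the state is unchanged.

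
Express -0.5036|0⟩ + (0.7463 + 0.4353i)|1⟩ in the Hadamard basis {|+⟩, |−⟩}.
(0.1716 + 0.3078i)|+⟩ + (-0.8838 - 0.3078i)|−⟩

With |ψ⟩ = α|0⟩ + β|1⟩, the Hadamard-basis coefficients are ⟨+|ψ⟩ = (α + β)/√2 and ⟨−|ψ⟩ = (α − β)/√2.
Here α = -0.5036, β = (0.7463 + 0.4353i): (α + β)/√2 = (0.1716 + 0.3078i), (α − β)/√2 = (-0.8838 - 0.3078i).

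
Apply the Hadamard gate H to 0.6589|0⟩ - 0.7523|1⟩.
-0.06604|0⟩ + 0.9979|1⟩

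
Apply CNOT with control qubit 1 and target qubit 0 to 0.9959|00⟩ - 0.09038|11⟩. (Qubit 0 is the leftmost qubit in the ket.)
0.9959|00⟩ - 0.09038|01⟩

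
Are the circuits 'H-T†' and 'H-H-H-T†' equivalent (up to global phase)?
Yes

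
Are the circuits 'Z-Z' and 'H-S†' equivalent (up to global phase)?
No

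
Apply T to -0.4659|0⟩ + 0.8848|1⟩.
-0.4659|0⟩ + (0.6256 + 0.6256i)|1⟩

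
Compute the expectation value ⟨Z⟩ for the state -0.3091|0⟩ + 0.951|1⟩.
-0.8089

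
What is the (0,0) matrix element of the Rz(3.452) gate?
(-0.1546 - 0.988i)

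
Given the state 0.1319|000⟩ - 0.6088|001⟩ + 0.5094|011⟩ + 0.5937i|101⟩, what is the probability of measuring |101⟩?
0.3525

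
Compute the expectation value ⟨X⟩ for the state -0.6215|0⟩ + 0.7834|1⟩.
-0.9738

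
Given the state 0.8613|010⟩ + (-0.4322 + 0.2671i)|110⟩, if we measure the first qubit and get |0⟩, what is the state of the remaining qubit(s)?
|10⟩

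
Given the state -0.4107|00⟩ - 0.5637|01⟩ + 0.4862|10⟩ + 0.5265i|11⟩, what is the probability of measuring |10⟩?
0.2364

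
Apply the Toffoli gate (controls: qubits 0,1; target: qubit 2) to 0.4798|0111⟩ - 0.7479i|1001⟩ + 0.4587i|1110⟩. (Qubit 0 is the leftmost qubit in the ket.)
0.4798|0111⟩ - 0.7479i|1001⟩ + 0.4587i|1100⟩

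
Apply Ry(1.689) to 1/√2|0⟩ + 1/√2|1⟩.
-0.05907|0⟩ + 0.9983|1⟩

Ry(1.689) = [[cos(θ/2), −sin(θ/2)], [sin(θ/2), cos(θ/2)]]; θ = 1.689, cos(θ/2) ≈ 0.664105, sin(θ/2) ≈ 0.747639.
With a = amp(|0⟩) = 1/√2 and b = amp(|1⟩) = 1/√2:
new amp(|0⟩) = (0.664105)·a + (-0.747639)·b = -0.05907
new amp(|1⟩) = (0.747639)·a + (0.664105)·b = 0.9983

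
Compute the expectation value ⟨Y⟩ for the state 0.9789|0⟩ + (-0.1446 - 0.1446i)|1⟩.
-0.2831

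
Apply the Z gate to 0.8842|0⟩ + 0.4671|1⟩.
0.8842|0⟩ - 0.4671|1⟩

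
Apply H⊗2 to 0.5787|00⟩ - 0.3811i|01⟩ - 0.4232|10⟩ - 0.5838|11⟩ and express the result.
(-0.2142 - 0.1906i)|00⟩ + (0.3697 + 0.1906i)|01⟩ + (0.7929 - 0.1906i)|10⟩ + (0.2091 + 0.1906i)|11⟩

H⊗2 gives amp(|y⟩) = (1/2) Σ_x (−1)^(x·y) amp(|x⟩), where x·y is the number of positions in which both x and y have a 1.
|00⟩: (0.5787 - 0.3811i - 0.4232 - 0.5838)/2 = (-0.2142 - 0.1906i)
|01⟩: (0.5787 + 0.3811i - 0.4232 + 0.5838)/2 = (0.3697 + 0.1906i)
|10⟩: (0.5787 - 0.3811i + 0.4232 + 0.5838)/2 = (0.7929 - 0.1906i)
|11⟩: (0.5787 + 0.3811i + 0.4232 - 0.5838)/2 = (0.2091 + 0.1906i)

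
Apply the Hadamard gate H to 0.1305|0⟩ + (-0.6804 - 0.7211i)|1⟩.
(-0.3888 - 0.5099i)|0⟩ + (0.5734 + 0.5099i)|1⟩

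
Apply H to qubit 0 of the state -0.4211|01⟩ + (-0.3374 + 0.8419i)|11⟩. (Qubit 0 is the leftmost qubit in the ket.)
(-0.5363 + 0.5953i)|01⟩ + (-0.05918 - 0.5953i)|11⟩

H on qubit 0 mixes each pair of kets that differ only in qubit 0: amplitudes (a, b) of (|…0…⟩, |…1…⟩) become ((a + b)/√2, (a − b)/√2). Kets absent from the input have amplitude 0.
(|01⟩, |11⟩): (a, b) = (-0.4211, (-0.3374 + 0.8419i)) → ((-0.5363 + 0.5953i), (-0.05918 - 0.5953i))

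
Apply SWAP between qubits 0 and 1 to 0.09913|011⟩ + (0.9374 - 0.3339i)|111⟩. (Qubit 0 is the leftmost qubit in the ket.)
0.09913|101⟩ + (0.9374 - 0.3339i)|111⟩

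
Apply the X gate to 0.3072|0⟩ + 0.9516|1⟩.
0.9516|0⟩ + 0.3072|1⟩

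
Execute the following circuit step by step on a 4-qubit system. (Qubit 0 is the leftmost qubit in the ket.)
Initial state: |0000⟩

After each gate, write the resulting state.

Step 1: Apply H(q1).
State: 1/√2|0000⟩ + 1/√2|0100⟩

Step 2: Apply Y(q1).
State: -(1/√2)i|0000⟩ + (1/√2)i|0100⟩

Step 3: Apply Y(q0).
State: 1/√2|1000⟩ - 1/√2|1100⟩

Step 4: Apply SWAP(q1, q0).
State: 1/√2|0100⟩ - 1/√2|1100⟩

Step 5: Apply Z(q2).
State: 1/√2|0100⟩ - 1/√2|1100⟩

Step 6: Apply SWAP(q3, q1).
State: 1/√2|0001⟩ - 1/√2|1001⟩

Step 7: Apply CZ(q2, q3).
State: 1/√2|0001⟩ - 1/√2|1001⟩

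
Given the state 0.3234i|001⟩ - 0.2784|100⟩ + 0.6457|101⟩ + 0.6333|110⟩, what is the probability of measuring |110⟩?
0.4011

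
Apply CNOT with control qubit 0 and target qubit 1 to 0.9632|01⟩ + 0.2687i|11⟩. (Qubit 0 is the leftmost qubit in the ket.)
0.9632|01⟩ + 0.2687i|10⟩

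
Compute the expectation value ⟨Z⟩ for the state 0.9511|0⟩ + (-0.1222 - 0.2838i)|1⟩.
0.8091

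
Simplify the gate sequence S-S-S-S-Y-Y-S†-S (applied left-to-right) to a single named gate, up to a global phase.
I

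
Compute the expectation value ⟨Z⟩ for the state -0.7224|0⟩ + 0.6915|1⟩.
0.04369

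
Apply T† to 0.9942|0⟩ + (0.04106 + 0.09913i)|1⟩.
0.9942|0⟩ + (0.09913 + 0.04106i)|1⟩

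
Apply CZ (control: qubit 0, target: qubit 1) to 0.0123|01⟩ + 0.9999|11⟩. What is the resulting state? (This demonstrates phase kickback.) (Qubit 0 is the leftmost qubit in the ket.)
0.0123|01⟩ - 0.9999|11⟩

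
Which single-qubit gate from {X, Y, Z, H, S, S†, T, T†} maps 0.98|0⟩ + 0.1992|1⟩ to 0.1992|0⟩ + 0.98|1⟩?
X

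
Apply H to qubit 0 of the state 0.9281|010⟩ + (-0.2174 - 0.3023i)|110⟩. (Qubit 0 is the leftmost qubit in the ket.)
(0.5025 - 0.2138i)|010⟩ + (0.81 + 0.2138i)|110⟩

H on qubit 0 mixes each pair of kets that differ only in qubit 0: amplitudes (a, b) of (|…0…⟩, |…1…⟩) become ((a + b)/√2, (a − b)/√2). Kets absent from the input have amplitude 0.
(|010⟩, |110⟩): (a, b) = (0.9281, (-0.2174 - 0.3023i)) → ((0.5025 - 0.2138i), (0.81 + 0.2138i))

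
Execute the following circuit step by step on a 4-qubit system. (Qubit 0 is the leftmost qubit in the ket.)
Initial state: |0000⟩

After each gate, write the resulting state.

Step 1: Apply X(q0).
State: |1000⟩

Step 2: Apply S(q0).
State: i|1000⟩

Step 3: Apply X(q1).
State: i|1100⟩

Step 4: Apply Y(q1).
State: |1000⟩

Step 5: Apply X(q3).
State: |1001⟩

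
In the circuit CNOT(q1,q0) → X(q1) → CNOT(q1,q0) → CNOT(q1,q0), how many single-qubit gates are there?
1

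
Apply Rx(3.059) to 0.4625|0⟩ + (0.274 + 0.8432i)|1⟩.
(0.8616 - 0.2738i)|0⟩ + (0.01131 - 0.4273i)|1⟩

Rx(3.059) = [[cos(θ/2), −i·sin(θ/2)], [−i·sin(θ/2), cos(θ/2)]]; θ = 3.059, cos(θ/2) ≈ 0.0412846, sin(θ/2) ≈ 0.999147.
With a = amp(|0⟩) = 0.4625 and b = amp(|1⟩) = (0.274 + 0.8432i):
new amp(|0⟩) = (0.0412846)·a + (-0.999147i)·b = (0.8616 - 0.2738i)
new amp(|1⟩) = (-0.999147i)·a + (0.0412846)·b = (0.01131 - 0.4273i)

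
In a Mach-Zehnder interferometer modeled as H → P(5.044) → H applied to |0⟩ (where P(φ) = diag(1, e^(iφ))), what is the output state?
(0.6628 - 0.4728i)|0⟩ + (0.3372 + 0.4728i)|1⟩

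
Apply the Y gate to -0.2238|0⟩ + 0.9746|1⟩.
-0.9746i|0⟩ - 0.2238i|1⟩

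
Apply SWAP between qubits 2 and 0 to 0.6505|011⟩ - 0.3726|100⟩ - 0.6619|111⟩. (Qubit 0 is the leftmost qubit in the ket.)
-0.3726|001⟩ + 0.6505|110⟩ - 0.6619|111⟩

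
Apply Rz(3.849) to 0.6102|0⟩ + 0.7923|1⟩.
(-0.2114 - 0.5724i)|0⟩ + (-0.2744 + 0.7433i)|1⟩

Rz(3.849) = [[e^(−iθ/2), 0], [0, e^(iθ/2)]] with e^(±iθ/2) = cos(θ/2) ± i·sin(θ/2); θ = 3.849, cos(θ/2) ≈ -0.346375, sin(θ/2) ≈ 0.938096.
With a = amp(|0⟩) = 0.6102 and b = amp(|1⟩) = 0.7923:
new amp(|0⟩) = (-0.346375 - 0.938096i)·a = (-0.2114 - 0.5724i)
new amp(|1⟩) = (-0.346375 + 0.938096i)·b = (-0.2744 + 0.7433i)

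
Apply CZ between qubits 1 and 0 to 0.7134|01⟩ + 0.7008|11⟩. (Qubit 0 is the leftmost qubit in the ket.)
0.7134|01⟩ - 0.7008|11⟩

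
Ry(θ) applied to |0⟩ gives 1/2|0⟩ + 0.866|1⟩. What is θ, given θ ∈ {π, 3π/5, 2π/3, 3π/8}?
2π/3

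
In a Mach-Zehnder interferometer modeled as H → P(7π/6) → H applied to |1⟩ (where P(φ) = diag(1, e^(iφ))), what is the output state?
(0.933 + 0.25i)|0⟩ + (0.06699 - 0.25i)|1⟩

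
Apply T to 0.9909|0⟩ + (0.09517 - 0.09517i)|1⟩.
0.9909|0⟩ + 0.1346|1⟩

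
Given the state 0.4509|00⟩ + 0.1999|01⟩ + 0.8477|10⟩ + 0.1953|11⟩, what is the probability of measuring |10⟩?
0.7186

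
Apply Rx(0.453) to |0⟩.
0.9745|0⟩ - 0.2246i|1⟩

Rx(0.453) = [[cos(θ/2), −i·sin(θ/2)], [−i·sin(θ/2), cos(θ/2)]]; θ = 0.453, cos(θ/2) ≈ 0.974458, sin(θ/2) ≈ 0.224568.
With a = amp(|0⟩) = 1 and b = amp(|1⟩) = 0:
new amp(|0⟩) = (0.974458)·a + (-0.224568i)·b = 0.9745
new amp(|1⟩) = (-0.224568i)·a + (0.974458)·b = -0.2246i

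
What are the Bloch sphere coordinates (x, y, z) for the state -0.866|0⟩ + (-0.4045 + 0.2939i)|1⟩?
(0.7006, -0.509, 0.5)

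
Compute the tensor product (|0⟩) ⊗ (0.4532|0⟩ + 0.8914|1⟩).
0.4532|00⟩ + 0.8914|01⟩

amp(|b₁b₂…⟩) = product of the factor amplitudes for bits b₁, b₂, …; only kets whose every factor amplitude is nonzero survive.
|00⟩: (1)(0.4532) = 0.4532
|01⟩: (1)(0.8914) = 0.8914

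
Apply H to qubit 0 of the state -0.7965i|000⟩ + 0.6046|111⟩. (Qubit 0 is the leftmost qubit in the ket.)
-0.5632i|000⟩ + 0.4275|011⟩ - 0.5632i|100⟩ - 0.4275|111⟩

H on qubit 0 mixes each pair of kets that differ only in qubit 0: amplitudes (a, b) of (|…0…⟩, |…1…⟩) become ((a + b)/√2, (a − b)/√2). Kets absent from the input have amplitude 0.
(|000⟩, |100⟩): (a, b) = (-0.7965i, 0) → (-0.5632i, -0.5632i)
(|011⟩, |111⟩): (a, b) = (0, 0.6046) → (0.4275, -0.4275)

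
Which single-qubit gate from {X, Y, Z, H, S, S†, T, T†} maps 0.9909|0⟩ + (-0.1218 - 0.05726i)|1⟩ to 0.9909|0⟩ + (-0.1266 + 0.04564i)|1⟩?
T†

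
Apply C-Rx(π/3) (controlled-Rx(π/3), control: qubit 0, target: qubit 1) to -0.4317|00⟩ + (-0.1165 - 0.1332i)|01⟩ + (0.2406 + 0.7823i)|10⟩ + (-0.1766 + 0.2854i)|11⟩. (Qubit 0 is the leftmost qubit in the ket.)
-0.4317|00⟩ + (-0.1165 - 0.1332i)|01⟩ + (0.3511 + 0.7658i)|10⟩ + (0.2382 + 0.1269i)|11⟩

C-Rx(π/3) leaves the control-|0⟩ kets |00⟩, |01⟩ unchanged and applies Rx(π/3) to qubit 1 on the control-|1⟩ pair (|10⟩, |11⟩).
Rx(π/3) = [[cos(θ/2), −i·sin(θ/2)], [−i·sin(θ/2), cos(θ/2)]]; θ = π/3, cos(θ/2) ≈ 0.866025, sin(θ/2) ≈ 0.5.
With a = amp(|10⟩) = (0.2406 + 0.7823i) and b = amp(|11⟩) = (-0.1766 + 0.2854i):
new amp(|10⟩) = (0.866025)·a + (-0.5i)·b = (0.3511 + 0.7658i)
new amp(|11⟩) = (-0.5i)·a + (0.866025)·b = (0.2382 + 0.1269i)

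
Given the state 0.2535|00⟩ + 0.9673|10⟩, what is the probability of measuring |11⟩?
0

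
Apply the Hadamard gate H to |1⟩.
1/√2|0⟩ - 1/√2|1⟩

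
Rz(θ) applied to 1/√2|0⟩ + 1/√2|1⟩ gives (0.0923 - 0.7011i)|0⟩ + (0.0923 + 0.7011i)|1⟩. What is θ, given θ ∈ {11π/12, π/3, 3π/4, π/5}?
11π/12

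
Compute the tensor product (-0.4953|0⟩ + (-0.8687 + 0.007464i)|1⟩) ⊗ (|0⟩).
-0.4953|00⟩ + (-0.8687 + 0.007464i)|10⟩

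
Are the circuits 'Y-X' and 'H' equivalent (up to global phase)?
No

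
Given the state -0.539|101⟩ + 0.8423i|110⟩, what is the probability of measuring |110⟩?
0.7095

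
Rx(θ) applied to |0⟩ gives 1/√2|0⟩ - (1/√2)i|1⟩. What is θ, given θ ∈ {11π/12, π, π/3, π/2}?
π/2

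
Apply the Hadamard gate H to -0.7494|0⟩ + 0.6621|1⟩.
-0.06173|0⟩ - 0.9981|1⟩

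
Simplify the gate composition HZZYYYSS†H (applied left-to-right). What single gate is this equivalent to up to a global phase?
Y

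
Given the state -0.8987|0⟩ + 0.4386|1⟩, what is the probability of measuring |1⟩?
0.1924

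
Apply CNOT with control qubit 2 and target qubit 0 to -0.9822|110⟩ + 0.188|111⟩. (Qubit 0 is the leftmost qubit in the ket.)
0.188|011⟩ - 0.9822|110⟩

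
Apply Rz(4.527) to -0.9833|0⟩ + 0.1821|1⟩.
(0.628 + 0.7567i)|0⟩ + (-0.1163 + 0.1401i)|1⟩

Rz(4.527) = [[e^(−iθ/2), 0], [0, e^(iθ/2)]] with e^(±iθ/2) = cos(θ/2) ± i·sin(θ/2); θ = 4.527, cos(θ/2) ≈ -0.63862, sin(θ/2) ≈ 0.769522.
With a = amp(|0⟩) = -0.9833 and b = amp(|1⟩) = 0.1821:
new amp(|0⟩) = (-0.63862 - 0.769522i)·a = (0.628 + 0.7567i)
new amp(|1⟩) = (-0.63862 + 0.769522i)·b = (-0.1163 + 0.1401i)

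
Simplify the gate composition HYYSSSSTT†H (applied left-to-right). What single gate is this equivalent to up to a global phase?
I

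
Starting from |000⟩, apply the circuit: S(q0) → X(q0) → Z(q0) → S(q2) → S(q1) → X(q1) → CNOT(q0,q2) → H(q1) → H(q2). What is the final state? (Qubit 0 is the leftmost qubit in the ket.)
-1/2|100⟩ + 1/2|101⟩ + 1/2|110⟩ - 1/2|111⟩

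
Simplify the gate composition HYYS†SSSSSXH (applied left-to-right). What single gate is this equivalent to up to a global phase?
Z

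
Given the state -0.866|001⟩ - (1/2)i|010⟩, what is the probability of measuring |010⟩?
1/4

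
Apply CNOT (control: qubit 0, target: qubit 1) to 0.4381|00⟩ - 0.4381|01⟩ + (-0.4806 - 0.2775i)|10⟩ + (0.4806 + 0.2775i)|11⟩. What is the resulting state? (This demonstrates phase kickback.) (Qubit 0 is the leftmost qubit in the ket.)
0.4381|00⟩ - 0.4381|01⟩ + (0.4806 + 0.2775i)|10⟩ + (-0.4806 - 0.2775i)|11⟩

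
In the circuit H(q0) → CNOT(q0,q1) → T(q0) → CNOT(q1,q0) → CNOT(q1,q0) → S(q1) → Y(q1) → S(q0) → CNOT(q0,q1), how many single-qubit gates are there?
5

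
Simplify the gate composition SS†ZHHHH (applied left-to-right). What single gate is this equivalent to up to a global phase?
Z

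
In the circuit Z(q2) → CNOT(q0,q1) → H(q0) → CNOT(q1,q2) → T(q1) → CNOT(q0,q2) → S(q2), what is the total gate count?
7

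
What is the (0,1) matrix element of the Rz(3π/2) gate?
0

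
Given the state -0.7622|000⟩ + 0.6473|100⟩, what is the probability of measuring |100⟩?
0.419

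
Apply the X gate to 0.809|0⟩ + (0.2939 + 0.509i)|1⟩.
(0.2939 + 0.509i)|0⟩ + 0.809|1⟩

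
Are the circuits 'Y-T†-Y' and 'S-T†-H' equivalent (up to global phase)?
No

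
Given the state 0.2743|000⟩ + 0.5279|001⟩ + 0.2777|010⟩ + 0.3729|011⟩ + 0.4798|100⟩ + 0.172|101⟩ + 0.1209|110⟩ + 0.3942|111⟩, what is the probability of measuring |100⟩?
0.2302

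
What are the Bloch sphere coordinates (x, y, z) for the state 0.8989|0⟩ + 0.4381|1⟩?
(0.7876, 0, 0.6161)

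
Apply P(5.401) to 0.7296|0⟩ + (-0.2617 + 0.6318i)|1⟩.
0.7296|0⟩ + (0.3215 + 0.6036i)|1⟩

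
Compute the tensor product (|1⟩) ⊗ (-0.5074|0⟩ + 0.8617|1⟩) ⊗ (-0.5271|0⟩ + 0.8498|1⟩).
0.2675|100⟩ - 0.4312|101⟩ - 0.4542|110⟩ + 0.7323|111⟩

amp(|b₁b₂…⟩) = product of the factor amplitudes for bits b₁, b₂, …; only kets whose every factor amplitude is nonzero survive.
|100⟩: (1)(-0.5074)(-0.5271) = 0.2675
|101⟩: (1)(-0.5074)(0.8498) = -0.4312
|110⟩: (1)(0.8617)(-0.5271) = -0.4542
|111⟩: (1)(0.8617)(0.8498) = 0.7323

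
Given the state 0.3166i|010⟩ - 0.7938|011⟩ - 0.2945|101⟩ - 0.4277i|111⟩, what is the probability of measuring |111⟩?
0.1829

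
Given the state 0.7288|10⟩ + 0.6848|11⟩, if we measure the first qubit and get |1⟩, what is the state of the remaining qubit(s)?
0.7288|0⟩ + 0.6848|1⟩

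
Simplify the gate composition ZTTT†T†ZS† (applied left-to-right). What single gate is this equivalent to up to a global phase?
S†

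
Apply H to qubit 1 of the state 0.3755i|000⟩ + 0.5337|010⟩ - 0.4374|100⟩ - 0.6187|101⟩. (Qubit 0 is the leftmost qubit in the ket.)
(0.3774 + 0.2655i)|000⟩ + (-0.3774 + 0.2655i)|010⟩ - 0.3093|100⟩ - 0.4375|101⟩ - 0.3093|110⟩ - 0.4375|111⟩

H on qubit 1 mixes each pair of kets that differ only in qubit 1: amplitudes (a, b) of (|…0…⟩, |…1…⟩) become ((a + b)/√2, (a − b)/√2). Kets absent from the input have amplitude 0.
(|000⟩, |010⟩): (a, b) = (0.3755i, 0.5337) → ((0.3774 + 0.2655i), (-0.3774 + 0.2655i))
(|100⟩, |110⟩): (a, b) = (-0.4374, 0) → (-0.3093, -0.3093)
(|101⟩, |111⟩): (a, b) = (-0.6187, 0) → (-0.4375, -0.4375)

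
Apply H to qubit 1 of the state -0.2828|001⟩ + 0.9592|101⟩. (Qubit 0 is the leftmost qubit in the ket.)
-0.2|001⟩ - 0.2|011⟩ + 0.6783|101⟩ + 0.6783|111⟩

H on qubit 1 mixes each pair of kets that differ only in qubit 1: amplitudes (a, b) of (|…0…⟩, |…1…⟩) become ((a + b)/√2, (a − b)/√2). Kets absent from the input have amplitude 0.
(|001⟩, |011⟩): (a, b) = (-0.2828, 0) → (-0.2, -0.2)
(|101⟩, |111⟩): (a, b) = (0.9592, 0) → (0.6783, 0.6783)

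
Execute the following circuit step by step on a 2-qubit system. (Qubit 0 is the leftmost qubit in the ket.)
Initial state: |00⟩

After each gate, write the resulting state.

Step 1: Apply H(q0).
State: 1/√2|00⟩ + 1/√2|10⟩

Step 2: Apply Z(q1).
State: 1/√2|00⟩ + 1/√2|10⟩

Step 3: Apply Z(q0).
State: 1/√2|00⟩ - 1/√2|10⟩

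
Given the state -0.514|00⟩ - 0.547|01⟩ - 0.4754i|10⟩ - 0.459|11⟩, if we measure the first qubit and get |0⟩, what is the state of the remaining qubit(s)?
-0.6848|0⟩ - 0.7287|1⟩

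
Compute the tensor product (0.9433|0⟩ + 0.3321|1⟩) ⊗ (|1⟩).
0.9433|01⟩ + 0.3321|11⟩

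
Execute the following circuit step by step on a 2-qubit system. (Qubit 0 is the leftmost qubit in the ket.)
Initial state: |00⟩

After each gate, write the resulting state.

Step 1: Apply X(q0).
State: |10⟩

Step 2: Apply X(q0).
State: |00⟩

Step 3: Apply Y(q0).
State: i|10⟩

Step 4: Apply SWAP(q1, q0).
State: i|01⟩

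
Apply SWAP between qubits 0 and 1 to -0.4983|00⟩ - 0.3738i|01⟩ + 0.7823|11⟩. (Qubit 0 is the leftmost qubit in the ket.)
-0.4983|00⟩ - 0.3738i|10⟩ + 0.7823|11⟩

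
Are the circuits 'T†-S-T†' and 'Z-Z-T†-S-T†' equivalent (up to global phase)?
Yes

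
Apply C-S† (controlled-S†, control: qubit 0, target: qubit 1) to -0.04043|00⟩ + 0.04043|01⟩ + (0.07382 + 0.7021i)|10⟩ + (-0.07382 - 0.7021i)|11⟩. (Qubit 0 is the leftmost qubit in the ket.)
-0.04043|00⟩ + 0.04043|01⟩ + (0.07382 + 0.7021i)|10⟩ + (-0.7021 + 0.07382i)|11⟩

C-S† leaves the control-|0⟩ kets |00⟩, |01⟩ unchanged and applies S† to qubit 1 on the control-|1⟩ pair (|10⟩, |11⟩).
S† = [[1, 0], [0, -i]].
With a = amp(|10⟩) = (0.07382 + 0.7021i) and b = amp(|11⟩) = (-0.07382 - 0.7021i):
new amp(|10⟩) = (1)·a = (0.07382 + 0.7021i)
new amp(|11⟩) = (-i)·b = (-0.7021 + 0.07382i)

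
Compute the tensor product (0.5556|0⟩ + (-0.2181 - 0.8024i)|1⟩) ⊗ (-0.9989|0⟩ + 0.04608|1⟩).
-0.555|00⟩ + 0.0256|01⟩ + (0.2179 + 0.8015i)|10⟩ + (-0.01005 - 0.03697i)|11⟩

amp(|b₁b₂…⟩) = product of the factor amplitudes for bits b₁, b₂, …; only kets whose every factor amplitude is nonzero survive.
|00⟩: (0.5556)(-0.9989) = -0.555
|01⟩: (0.5556)(0.04608) = 0.0256
|10⟩: (-0.2181 - 0.8024i)(-0.9989) = (0.2179 + 0.8015i)
|11⟩: (-0.2181 - 0.8024i)(0.04608) = (-0.01005 - 0.03697i)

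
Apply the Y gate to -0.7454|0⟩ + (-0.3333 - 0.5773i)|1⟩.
(-0.5773 + 0.3333i)|0⟩ - 0.7454i|1⟩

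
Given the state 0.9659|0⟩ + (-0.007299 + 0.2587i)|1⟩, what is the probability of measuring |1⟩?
0.06698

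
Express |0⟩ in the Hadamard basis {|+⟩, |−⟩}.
1/√2|+⟩ + 1/√2|−⟩

With |ψ⟩ = α|0⟩ + β|1⟩, the Hadamard-basis coefficients are ⟨+|ψ⟩ = (α + β)/√2 and ⟨−|ψ⟩ = (α − β)/√2.
Here α = 1, β = 0: (α + β)/√2 = 1/√2, (α − β)/√2 = 1/√2.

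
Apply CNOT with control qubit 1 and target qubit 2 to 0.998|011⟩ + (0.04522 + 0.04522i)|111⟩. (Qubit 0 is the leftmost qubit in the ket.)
0.998|010⟩ + (0.04522 + 0.04522i)|110⟩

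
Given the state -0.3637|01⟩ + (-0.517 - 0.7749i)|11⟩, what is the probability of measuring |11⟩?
0.8678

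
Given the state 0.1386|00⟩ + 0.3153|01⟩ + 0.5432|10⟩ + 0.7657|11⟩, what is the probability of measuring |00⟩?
0.01921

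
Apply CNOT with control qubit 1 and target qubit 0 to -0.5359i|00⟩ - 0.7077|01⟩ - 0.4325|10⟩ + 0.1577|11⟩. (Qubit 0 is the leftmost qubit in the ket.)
-0.5359i|00⟩ + 0.1577|01⟩ - 0.4325|10⟩ - 0.7077|11⟩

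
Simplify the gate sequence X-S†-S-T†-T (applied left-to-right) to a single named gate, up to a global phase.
X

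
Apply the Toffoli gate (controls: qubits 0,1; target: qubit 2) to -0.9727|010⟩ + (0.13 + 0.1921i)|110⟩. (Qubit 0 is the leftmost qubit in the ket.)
-0.9727|010⟩ + (0.13 + 0.1921i)|111⟩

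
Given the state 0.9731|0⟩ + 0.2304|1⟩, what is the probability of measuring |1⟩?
0.05308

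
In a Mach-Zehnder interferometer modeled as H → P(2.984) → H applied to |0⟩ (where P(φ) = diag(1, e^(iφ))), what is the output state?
(0.006196 + 0.07847i)|0⟩ + (0.9938 - 0.07847i)|1⟩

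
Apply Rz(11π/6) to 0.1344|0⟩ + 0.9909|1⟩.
(-0.1298 - 0.03479i)|0⟩ + (-0.9571 + 0.2565i)|1⟩

Rz(11π/6) = [[e^(−iθ/2), 0], [0, e^(iθ/2)]] with e^(±iθ/2) = cos(θ/2) ± i·sin(θ/2); θ = 11π/6, cos(θ/2) ≈ -0.965926, sin(θ/2) ≈ 0.258819.
With a = amp(|0⟩) = 0.1344 and b = amp(|1⟩) = 0.9909:
new amp(|0⟩) = (-0.965926 - 0.258819i)·a = (-0.1298 - 0.03479i)
new amp(|1⟩) = (-0.965926 + 0.258819i)·b = (-0.9571 + 0.2565i)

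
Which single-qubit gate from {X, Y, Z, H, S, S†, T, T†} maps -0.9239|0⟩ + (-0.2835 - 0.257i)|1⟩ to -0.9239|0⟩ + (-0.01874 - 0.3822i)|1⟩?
T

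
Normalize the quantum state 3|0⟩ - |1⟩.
0.9487|0⟩ - 0.3162|1⟩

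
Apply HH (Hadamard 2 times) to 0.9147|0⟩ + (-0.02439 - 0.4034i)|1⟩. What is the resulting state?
0.9147|0⟩ + (-0.02439 - 0.4034i)|1⟩

H² = I, so an even number of Hadamards cancels: H^2 = I and the state is unchanged.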